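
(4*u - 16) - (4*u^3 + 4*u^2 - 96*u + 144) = -4*u^3 - 4*u^2 + 100*u - 160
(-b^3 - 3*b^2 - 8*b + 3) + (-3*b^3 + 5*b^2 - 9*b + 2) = -4*b^3 + 2*b^2 - 17*b + 5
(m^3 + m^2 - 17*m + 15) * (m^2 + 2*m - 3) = m^5 + 3*m^4 - 18*m^3 - 22*m^2 + 81*m - 45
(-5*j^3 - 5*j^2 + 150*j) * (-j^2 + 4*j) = 5*j^5 - 15*j^4 - 170*j^3 + 600*j^2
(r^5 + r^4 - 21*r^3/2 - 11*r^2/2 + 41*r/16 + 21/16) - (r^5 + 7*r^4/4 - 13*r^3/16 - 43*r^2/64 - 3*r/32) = -3*r^4/4 - 155*r^3/16 - 309*r^2/64 + 85*r/32 + 21/16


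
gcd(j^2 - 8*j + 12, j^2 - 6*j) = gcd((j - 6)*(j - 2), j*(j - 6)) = j - 6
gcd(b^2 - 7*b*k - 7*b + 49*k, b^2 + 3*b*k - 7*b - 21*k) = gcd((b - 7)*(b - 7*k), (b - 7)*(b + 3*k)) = b - 7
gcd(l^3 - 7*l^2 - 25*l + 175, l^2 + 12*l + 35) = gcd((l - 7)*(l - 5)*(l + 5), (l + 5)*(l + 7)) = l + 5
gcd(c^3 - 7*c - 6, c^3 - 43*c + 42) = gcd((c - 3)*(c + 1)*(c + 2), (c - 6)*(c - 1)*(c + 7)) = 1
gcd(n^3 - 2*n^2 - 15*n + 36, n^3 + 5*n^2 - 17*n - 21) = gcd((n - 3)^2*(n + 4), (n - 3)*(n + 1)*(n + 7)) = n - 3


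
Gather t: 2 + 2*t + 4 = 2*t + 6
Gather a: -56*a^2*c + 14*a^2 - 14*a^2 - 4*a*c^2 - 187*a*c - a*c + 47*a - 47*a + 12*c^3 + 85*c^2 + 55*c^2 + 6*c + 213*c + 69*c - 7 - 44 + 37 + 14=-56*a^2*c + a*(-4*c^2 - 188*c) + 12*c^3 + 140*c^2 + 288*c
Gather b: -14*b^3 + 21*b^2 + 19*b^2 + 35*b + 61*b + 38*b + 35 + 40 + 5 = -14*b^3 + 40*b^2 + 134*b + 80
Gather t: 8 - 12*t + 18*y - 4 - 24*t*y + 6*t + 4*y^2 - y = t*(-24*y - 6) + 4*y^2 + 17*y + 4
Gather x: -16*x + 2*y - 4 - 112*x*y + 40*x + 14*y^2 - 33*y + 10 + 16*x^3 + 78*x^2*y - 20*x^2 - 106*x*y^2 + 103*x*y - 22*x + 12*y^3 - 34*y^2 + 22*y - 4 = 16*x^3 + x^2*(78*y - 20) + x*(-106*y^2 - 9*y + 2) + 12*y^3 - 20*y^2 - 9*y + 2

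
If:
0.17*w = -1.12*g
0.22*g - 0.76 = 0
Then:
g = 3.45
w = -22.76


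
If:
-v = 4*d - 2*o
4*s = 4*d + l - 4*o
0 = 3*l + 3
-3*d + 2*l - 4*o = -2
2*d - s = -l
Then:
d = 3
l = -1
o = -9/4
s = 5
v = -33/2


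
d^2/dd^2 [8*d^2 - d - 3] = 16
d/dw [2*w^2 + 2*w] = 4*w + 2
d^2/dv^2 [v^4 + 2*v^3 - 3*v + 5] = 12*v*(v + 1)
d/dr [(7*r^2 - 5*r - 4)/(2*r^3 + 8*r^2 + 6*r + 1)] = (-14*r^4 + 20*r^3 + 106*r^2 + 78*r + 19)/(4*r^6 + 32*r^5 + 88*r^4 + 100*r^3 + 52*r^2 + 12*r + 1)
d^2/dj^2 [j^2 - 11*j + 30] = 2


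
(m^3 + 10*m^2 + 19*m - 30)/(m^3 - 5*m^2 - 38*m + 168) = (m^2 + 4*m - 5)/(m^2 - 11*m + 28)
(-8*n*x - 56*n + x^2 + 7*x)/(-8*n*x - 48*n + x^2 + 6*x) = (x + 7)/(x + 6)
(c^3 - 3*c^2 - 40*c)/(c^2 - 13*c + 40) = c*(c + 5)/(c - 5)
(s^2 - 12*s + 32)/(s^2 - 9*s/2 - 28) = 2*(s - 4)/(2*s + 7)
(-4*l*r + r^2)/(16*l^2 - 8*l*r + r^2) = r/(-4*l + r)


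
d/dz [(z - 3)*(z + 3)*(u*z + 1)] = 3*u*z^2 - 9*u + 2*z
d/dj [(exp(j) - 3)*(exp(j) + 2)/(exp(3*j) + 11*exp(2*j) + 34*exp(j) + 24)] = (-exp(4*j) + 2*exp(3*j) + 63*exp(2*j) + 180*exp(j) + 180)*exp(j)/(exp(6*j) + 22*exp(5*j) + 189*exp(4*j) + 796*exp(3*j) + 1684*exp(2*j) + 1632*exp(j) + 576)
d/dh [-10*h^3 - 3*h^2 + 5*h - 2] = -30*h^2 - 6*h + 5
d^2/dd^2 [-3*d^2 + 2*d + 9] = -6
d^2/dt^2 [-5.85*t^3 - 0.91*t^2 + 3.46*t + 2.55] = -35.1*t - 1.82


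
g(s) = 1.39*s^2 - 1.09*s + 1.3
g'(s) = 2.78*s - 1.09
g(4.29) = 22.21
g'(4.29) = 10.84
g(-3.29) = 19.93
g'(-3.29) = -10.24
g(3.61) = 15.48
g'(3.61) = 8.95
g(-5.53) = 49.84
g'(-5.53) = -16.46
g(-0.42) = 2.00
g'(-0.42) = -2.26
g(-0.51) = 2.22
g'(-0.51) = -2.51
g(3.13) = 11.51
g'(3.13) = 7.61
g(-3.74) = 24.82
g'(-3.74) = -11.49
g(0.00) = 1.30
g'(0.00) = -1.09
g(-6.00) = 57.88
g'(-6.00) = -17.77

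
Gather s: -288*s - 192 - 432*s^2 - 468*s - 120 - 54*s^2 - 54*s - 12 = -486*s^2 - 810*s - 324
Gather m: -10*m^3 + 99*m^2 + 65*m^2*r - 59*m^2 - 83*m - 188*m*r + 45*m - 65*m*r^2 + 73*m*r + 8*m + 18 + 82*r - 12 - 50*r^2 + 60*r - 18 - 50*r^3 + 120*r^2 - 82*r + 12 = -10*m^3 + m^2*(65*r + 40) + m*(-65*r^2 - 115*r - 30) - 50*r^3 + 70*r^2 + 60*r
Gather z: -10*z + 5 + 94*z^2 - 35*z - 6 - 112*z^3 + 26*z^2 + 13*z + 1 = -112*z^3 + 120*z^2 - 32*z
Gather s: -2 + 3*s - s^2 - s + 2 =-s^2 + 2*s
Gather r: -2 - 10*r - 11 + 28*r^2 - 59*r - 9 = 28*r^2 - 69*r - 22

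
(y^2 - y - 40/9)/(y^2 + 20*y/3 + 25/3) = (y - 8/3)/(y + 5)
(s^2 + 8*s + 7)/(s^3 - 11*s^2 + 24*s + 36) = (s + 7)/(s^2 - 12*s + 36)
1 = 1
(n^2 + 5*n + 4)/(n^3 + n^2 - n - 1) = (n + 4)/(n^2 - 1)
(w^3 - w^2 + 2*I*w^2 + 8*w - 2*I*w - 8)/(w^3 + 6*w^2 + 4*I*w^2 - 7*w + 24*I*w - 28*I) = (w - 2*I)/(w + 7)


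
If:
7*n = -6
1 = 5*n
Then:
No Solution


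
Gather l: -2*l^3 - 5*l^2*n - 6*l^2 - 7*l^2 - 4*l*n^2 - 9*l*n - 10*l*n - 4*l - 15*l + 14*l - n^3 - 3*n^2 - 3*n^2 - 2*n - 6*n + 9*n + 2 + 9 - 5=-2*l^3 + l^2*(-5*n - 13) + l*(-4*n^2 - 19*n - 5) - n^3 - 6*n^2 + n + 6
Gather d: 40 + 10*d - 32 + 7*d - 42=17*d - 34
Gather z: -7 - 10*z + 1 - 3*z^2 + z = -3*z^2 - 9*z - 6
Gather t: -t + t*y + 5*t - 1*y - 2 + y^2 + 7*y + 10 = t*(y + 4) + y^2 + 6*y + 8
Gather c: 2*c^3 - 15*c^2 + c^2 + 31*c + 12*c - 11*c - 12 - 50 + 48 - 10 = 2*c^3 - 14*c^2 + 32*c - 24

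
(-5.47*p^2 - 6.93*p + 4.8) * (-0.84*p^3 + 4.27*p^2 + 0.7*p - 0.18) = 4.5948*p^5 - 17.5357*p^4 - 37.4521*p^3 + 16.6296*p^2 + 4.6074*p - 0.864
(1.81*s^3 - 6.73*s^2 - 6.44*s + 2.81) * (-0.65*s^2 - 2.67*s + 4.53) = -1.1765*s^5 - 0.4582*s^4 + 30.3544*s^3 - 15.1186*s^2 - 36.6759*s + 12.7293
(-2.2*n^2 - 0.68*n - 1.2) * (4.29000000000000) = -9.438*n^2 - 2.9172*n - 5.148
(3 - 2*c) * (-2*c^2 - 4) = 4*c^3 - 6*c^2 + 8*c - 12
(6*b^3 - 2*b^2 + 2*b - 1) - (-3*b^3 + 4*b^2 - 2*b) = 9*b^3 - 6*b^2 + 4*b - 1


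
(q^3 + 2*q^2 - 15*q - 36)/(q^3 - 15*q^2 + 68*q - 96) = (q^2 + 6*q + 9)/(q^2 - 11*q + 24)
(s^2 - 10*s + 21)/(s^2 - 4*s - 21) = (s - 3)/(s + 3)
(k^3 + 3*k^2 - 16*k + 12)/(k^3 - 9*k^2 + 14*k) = (k^2 + 5*k - 6)/(k*(k - 7))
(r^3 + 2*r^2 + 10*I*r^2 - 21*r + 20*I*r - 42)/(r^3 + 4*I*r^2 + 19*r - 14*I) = (r^2 + r*(2 + 3*I) + 6*I)/(r^2 - 3*I*r - 2)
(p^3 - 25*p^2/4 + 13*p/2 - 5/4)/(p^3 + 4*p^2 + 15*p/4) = (4*p^3 - 25*p^2 + 26*p - 5)/(p*(4*p^2 + 16*p + 15))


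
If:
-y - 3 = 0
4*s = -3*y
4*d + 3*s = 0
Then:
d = -27/16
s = 9/4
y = -3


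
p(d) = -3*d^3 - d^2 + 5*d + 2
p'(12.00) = -1315.00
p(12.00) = -5266.00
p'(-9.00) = -706.00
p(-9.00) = 2063.00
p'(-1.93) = -24.66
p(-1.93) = 10.19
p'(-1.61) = -15.11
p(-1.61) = 3.88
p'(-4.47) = -165.89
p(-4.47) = 227.61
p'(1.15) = -9.20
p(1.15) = 1.86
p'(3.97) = -144.79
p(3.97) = -181.62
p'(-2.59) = -50.19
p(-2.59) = 34.46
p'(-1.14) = -4.42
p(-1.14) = -0.55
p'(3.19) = -92.96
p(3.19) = -89.61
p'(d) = -9*d^2 - 2*d + 5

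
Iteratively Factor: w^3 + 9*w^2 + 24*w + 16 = (w + 4)*(w^2 + 5*w + 4) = (w + 1)*(w + 4)*(w + 4)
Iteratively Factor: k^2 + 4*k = (k)*(k + 4)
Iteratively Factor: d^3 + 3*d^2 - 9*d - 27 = (d - 3)*(d^2 + 6*d + 9) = (d - 3)*(d + 3)*(d + 3)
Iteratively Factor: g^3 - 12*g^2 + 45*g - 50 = (g - 5)*(g^2 - 7*g + 10) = (g - 5)*(g - 2)*(g - 5)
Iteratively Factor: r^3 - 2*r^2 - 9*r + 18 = (r - 3)*(r^2 + r - 6) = (r - 3)*(r - 2)*(r + 3)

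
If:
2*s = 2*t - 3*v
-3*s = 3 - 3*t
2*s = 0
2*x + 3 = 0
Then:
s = 0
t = 1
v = 2/3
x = -3/2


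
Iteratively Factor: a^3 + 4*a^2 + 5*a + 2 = (a + 1)*(a^2 + 3*a + 2) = (a + 1)^2*(a + 2)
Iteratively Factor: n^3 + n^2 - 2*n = (n - 1)*(n^2 + 2*n) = (n - 1)*(n + 2)*(n)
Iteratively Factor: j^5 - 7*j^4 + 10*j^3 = (j)*(j^4 - 7*j^3 + 10*j^2) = j*(j - 5)*(j^3 - 2*j^2) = j^2*(j - 5)*(j^2 - 2*j) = j^3*(j - 5)*(j - 2)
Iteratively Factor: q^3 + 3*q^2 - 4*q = (q - 1)*(q^2 + 4*q) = (q - 1)*(q + 4)*(q)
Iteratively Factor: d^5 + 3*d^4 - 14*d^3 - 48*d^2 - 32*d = (d + 2)*(d^4 + d^3 - 16*d^2 - 16*d) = (d + 2)*(d + 4)*(d^3 - 3*d^2 - 4*d) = (d + 1)*(d + 2)*(d + 4)*(d^2 - 4*d) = d*(d + 1)*(d + 2)*(d + 4)*(d - 4)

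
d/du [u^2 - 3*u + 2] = 2*u - 3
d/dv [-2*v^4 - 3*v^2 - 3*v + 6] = -8*v^3 - 6*v - 3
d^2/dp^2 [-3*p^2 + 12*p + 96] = -6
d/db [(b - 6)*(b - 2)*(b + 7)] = 3*b^2 - 2*b - 44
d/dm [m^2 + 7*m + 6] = 2*m + 7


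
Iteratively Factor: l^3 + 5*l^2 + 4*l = (l + 1)*(l^2 + 4*l) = (l + 1)*(l + 4)*(l)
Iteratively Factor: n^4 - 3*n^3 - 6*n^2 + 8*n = (n)*(n^3 - 3*n^2 - 6*n + 8) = n*(n - 4)*(n^2 + n - 2) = n*(n - 4)*(n + 2)*(n - 1)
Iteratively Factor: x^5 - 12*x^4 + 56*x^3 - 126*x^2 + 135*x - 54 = (x - 3)*(x^4 - 9*x^3 + 29*x^2 - 39*x + 18) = (x - 3)*(x - 2)*(x^3 - 7*x^2 + 15*x - 9) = (x - 3)^2*(x - 2)*(x^2 - 4*x + 3) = (x - 3)^2*(x - 2)*(x - 1)*(x - 3)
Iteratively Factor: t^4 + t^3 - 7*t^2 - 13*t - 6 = (t + 1)*(t^3 - 7*t - 6) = (t + 1)^2*(t^2 - t - 6) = (t + 1)^2*(t + 2)*(t - 3)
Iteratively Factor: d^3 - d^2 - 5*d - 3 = (d + 1)*(d^2 - 2*d - 3) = (d + 1)^2*(d - 3)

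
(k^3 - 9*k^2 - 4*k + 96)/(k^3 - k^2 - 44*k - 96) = (k - 4)/(k + 4)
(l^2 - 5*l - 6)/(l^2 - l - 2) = (l - 6)/(l - 2)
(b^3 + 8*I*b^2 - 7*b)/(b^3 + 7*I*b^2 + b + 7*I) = b/(b - I)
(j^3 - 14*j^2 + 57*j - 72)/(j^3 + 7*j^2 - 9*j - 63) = (j^2 - 11*j + 24)/(j^2 + 10*j + 21)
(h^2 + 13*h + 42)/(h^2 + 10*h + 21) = (h + 6)/(h + 3)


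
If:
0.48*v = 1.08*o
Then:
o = 0.444444444444444*v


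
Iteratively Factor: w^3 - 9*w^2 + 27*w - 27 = (w - 3)*(w^2 - 6*w + 9) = (w - 3)^2*(w - 3)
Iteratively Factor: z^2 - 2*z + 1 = (z - 1)*(z - 1)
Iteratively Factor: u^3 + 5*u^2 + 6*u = (u)*(u^2 + 5*u + 6) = u*(u + 2)*(u + 3)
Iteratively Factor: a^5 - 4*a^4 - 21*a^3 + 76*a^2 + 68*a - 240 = (a - 5)*(a^4 + a^3 - 16*a^2 - 4*a + 48) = (a - 5)*(a + 4)*(a^3 - 3*a^2 - 4*a + 12) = (a - 5)*(a - 2)*(a + 4)*(a^2 - a - 6) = (a - 5)*(a - 3)*(a - 2)*(a + 4)*(a + 2)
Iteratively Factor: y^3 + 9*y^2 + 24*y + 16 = (y + 4)*(y^2 + 5*y + 4) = (y + 4)^2*(y + 1)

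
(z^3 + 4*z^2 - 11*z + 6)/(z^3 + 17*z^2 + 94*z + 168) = (z^2 - 2*z + 1)/(z^2 + 11*z + 28)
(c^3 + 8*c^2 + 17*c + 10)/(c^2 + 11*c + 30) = (c^2 + 3*c + 2)/(c + 6)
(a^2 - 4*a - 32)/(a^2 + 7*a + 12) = (a - 8)/(a + 3)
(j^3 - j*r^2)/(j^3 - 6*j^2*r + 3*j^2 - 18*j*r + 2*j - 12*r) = j*(j^2 - r^2)/(j^3 - 6*j^2*r + 3*j^2 - 18*j*r + 2*j - 12*r)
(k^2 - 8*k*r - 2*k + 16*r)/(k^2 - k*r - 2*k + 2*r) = (-k + 8*r)/(-k + r)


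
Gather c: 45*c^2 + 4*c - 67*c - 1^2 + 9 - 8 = 45*c^2 - 63*c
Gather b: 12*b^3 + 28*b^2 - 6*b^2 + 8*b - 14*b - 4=12*b^3 + 22*b^2 - 6*b - 4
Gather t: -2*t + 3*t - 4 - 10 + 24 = t + 10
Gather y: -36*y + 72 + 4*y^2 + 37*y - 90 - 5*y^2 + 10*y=-y^2 + 11*y - 18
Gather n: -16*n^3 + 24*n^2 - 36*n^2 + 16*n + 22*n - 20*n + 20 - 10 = -16*n^3 - 12*n^2 + 18*n + 10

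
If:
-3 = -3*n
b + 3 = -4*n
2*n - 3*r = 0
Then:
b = -7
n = 1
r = 2/3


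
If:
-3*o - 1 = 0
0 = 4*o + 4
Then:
No Solution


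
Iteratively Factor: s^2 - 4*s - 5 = (s + 1)*(s - 5)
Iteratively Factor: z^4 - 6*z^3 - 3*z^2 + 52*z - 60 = (z - 2)*(z^3 - 4*z^2 - 11*z + 30) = (z - 2)^2*(z^2 - 2*z - 15) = (z - 2)^2*(z + 3)*(z - 5)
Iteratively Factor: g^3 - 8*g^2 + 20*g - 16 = (g - 2)*(g^2 - 6*g + 8) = (g - 4)*(g - 2)*(g - 2)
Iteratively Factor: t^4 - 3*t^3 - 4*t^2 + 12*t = (t)*(t^3 - 3*t^2 - 4*t + 12) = t*(t - 2)*(t^2 - t - 6) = t*(t - 3)*(t - 2)*(t + 2)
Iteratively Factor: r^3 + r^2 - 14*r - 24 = (r - 4)*(r^2 + 5*r + 6) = (r - 4)*(r + 3)*(r + 2)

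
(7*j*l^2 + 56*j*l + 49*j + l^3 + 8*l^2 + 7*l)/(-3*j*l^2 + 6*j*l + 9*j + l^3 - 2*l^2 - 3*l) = (-7*j*l - 49*j - l^2 - 7*l)/(3*j*l - 9*j - l^2 + 3*l)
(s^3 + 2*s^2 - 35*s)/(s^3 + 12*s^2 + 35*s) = (s - 5)/(s + 5)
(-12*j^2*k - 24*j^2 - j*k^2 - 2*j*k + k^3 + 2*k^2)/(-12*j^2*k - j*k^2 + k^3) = (k + 2)/k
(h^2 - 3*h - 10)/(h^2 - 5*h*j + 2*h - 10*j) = (h - 5)/(h - 5*j)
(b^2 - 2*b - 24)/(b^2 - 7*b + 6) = (b + 4)/(b - 1)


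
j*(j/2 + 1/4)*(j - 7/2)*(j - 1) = j^4/2 - 2*j^3 + 5*j^2/8 + 7*j/8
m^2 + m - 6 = (m - 2)*(m + 3)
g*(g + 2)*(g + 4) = g^3 + 6*g^2 + 8*g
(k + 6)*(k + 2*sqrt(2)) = k^2 + 2*sqrt(2)*k + 6*k + 12*sqrt(2)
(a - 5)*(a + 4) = a^2 - a - 20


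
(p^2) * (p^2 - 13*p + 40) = p^4 - 13*p^3 + 40*p^2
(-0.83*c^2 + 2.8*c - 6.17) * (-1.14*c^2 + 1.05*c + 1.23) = 0.9462*c^4 - 4.0635*c^3 + 8.9529*c^2 - 3.0345*c - 7.5891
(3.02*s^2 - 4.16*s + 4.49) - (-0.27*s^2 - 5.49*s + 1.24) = 3.29*s^2 + 1.33*s + 3.25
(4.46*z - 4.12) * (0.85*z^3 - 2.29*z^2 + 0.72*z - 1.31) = 3.791*z^4 - 13.7154*z^3 + 12.646*z^2 - 8.809*z + 5.3972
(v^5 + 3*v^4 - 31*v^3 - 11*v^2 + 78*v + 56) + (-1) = v^5 + 3*v^4 - 31*v^3 - 11*v^2 + 78*v + 55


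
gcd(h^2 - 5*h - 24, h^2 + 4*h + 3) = h + 3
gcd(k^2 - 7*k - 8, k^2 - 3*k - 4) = k + 1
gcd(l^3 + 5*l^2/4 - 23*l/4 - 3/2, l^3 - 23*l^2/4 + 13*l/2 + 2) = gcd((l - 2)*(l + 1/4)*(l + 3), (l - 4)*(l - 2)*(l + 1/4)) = l^2 - 7*l/4 - 1/2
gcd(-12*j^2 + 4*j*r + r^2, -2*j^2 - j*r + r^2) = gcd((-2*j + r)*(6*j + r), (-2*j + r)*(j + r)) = -2*j + r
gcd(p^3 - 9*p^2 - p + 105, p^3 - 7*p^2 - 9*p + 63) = p^2 - 4*p - 21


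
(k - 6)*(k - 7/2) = k^2 - 19*k/2 + 21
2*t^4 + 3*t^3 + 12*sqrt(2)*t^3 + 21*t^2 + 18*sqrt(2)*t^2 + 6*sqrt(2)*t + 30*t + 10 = (t + sqrt(2))*(t + 5*sqrt(2))*(sqrt(2)*t + sqrt(2)/2)*(sqrt(2)*t + sqrt(2))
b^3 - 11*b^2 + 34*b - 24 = (b - 6)*(b - 4)*(b - 1)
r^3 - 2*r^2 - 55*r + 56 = (r - 8)*(r - 1)*(r + 7)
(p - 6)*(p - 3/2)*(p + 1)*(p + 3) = p^4 - 7*p^3/2 - 18*p^2 + 27*p/2 + 27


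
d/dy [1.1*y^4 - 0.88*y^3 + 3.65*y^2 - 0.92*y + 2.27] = 4.4*y^3 - 2.64*y^2 + 7.3*y - 0.92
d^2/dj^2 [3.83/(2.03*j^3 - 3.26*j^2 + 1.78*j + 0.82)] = ((24.9716 - 46.6494*j)*(2.03*j^3 - 3.26*j^2 + 1.78*j + 0.82) + 3.83*(6.09*j^2 - 6.52*j + 1.78)*(12.18*j^2 - 13.04*j + 3.56))/(2.03*j^3 - 3.26*j^2 + 1.78*j + 0.82)^3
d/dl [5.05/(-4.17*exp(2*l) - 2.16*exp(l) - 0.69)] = (42.117*exp(l) + 10.908)*exp(l)/(4.17*exp(2*l) + 2.16*exp(l) + 0.69)^2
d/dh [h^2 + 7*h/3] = 2*h + 7/3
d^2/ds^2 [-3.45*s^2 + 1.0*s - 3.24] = -6.90000000000000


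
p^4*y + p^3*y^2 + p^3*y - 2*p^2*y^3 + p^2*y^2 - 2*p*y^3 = p*(p - y)*(p + 2*y)*(p*y + y)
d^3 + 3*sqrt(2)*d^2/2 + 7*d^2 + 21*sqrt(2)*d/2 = d*(d + 7)*(d + 3*sqrt(2)/2)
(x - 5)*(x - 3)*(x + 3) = x^3 - 5*x^2 - 9*x + 45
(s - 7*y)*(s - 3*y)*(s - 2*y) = s^3 - 12*s^2*y + 41*s*y^2 - 42*y^3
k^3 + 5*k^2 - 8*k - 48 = (k - 3)*(k + 4)^2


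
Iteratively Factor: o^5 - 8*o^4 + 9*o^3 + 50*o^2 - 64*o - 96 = (o - 4)*(o^4 - 4*o^3 - 7*o^2 + 22*o + 24) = (o - 4)*(o + 1)*(o^3 - 5*o^2 - 2*o + 24) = (o - 4)*(o + 1)*(o + 2)*(o^2 - 7*o + 12) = (o - 4)^2*(o + 1)*(o + 2)*(o - 3)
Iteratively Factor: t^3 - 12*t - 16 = (t + 2)*(t^2 - 2*t - 8) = (t + 2)^2*(t - 4)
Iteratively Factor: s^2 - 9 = (s + 3)*(s - 3)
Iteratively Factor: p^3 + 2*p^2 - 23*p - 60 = (p + 3)*(p^2 - p - 20) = (p + 3)*(p + 4)*(p - 5)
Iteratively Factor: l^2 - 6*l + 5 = (l - 5)*(l - 1)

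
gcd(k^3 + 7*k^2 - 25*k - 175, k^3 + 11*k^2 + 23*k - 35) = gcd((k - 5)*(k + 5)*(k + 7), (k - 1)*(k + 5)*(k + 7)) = k^2 + 12*k + 35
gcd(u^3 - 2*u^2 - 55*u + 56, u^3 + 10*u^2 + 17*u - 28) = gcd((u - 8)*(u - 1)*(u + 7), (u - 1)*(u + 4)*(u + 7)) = u^2 + 6*u - 7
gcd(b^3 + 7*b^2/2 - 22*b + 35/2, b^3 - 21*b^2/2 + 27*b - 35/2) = b^2 - 7*b/2 + 5/2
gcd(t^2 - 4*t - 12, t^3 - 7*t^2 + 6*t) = t - 6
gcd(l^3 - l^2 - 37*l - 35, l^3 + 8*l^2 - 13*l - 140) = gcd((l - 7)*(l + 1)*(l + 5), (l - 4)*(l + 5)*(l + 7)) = l + 5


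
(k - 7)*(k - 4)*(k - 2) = k^3 - 13*k^2 + 50*k - 56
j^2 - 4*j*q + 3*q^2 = (j - 3*q)*(j - q)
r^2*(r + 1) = r^3 + r^2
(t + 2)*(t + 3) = t^2 + 5*t + 6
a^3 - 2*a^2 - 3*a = a*(a - 3)*(a + 1)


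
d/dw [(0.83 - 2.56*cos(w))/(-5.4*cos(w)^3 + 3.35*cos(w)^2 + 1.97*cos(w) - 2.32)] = (27.648*cos(w)^3 - 22.022*cos(w)^2 + 5.561*cos(w) - 4.3041)*sin(w)/(29.16*cos(w)^6 - 36.18*cos(w)^5 - 10.0535*cos(w)^4 + 38.255*cos(w)^3 - 11.6631*cos(w)^2 - 9.1408*cos(w) + 5.3824)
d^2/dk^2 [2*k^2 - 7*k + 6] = 4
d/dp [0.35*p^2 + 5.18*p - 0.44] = 0.7*p + 5.18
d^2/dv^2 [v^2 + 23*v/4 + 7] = 2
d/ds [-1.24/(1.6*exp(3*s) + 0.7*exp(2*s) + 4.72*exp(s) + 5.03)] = (5.952*exp(2*s) + 1.736*exp(s) + 5.8528)*exp(s)/(1.6*exp(3*s) + 0.7*exp(2*s) + 4.72*exp(s) + 5.03)^2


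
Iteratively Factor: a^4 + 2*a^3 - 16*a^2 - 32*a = (a + 4)*(a^3 - 2*a^2 - 8*a) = a*(a + 4)*(a^2 - 2*a - 8) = a*(a + 2)*(a + 4)*(a - 4)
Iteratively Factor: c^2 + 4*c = (c + 4)*(c)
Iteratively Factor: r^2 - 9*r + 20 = (r - 4)*(r - 5)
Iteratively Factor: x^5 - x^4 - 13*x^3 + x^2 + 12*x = (x - 1)*(x^4 - 13*x^2 - 12*x) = x*(x - 1)*(x^3 - 13*x - 12) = x*(x - 4)*(x - 1)*(x^2 + 4*x + 3) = x*(x - 4)*(x - 1)*(x + 1)*(x + 3)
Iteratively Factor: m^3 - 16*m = (m - 4)*(m^2 + 4*m) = m*(m - 4)*(m + 4)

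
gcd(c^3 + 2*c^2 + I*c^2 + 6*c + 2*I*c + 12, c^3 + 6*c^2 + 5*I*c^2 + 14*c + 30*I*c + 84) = c - 2*I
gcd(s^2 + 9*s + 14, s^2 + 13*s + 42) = s + 7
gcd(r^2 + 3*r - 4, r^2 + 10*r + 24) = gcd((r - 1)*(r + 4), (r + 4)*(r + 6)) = r + 4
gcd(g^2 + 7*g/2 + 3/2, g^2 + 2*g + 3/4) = g + 1/2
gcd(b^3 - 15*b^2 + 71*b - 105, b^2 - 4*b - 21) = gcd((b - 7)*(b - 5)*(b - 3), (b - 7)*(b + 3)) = b - 7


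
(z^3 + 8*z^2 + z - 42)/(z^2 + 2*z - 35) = (z^2 + z - 6)/(z - 5)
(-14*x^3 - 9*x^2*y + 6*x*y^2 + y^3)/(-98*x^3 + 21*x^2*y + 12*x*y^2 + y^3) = (x + y)/(7*x + y)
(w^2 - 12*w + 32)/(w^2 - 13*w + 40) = (w - 4)/(w - 5)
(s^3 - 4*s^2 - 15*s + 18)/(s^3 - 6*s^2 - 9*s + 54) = (s - 1)/(s - 3)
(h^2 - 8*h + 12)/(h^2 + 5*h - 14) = (h - 6)/(h + 7)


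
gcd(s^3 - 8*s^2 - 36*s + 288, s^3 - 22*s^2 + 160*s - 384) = s^2 - 14*s + 48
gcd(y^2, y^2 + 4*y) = y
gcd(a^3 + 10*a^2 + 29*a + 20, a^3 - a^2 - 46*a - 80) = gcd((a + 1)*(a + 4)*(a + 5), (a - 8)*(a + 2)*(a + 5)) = a + 5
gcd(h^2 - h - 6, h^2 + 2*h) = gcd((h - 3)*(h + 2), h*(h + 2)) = h + 2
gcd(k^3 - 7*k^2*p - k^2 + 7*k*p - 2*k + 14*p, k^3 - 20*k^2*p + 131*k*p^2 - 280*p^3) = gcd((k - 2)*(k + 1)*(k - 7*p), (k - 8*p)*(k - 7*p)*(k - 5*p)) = -k + 7*p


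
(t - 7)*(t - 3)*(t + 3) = t^3 - 7*t^2 - 9*t + 63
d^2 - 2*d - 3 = (d - 3)*(d + 1)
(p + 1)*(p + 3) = p^2 + 4*p + 3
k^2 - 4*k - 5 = (k - 5)*(k + 1)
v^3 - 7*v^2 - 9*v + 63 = (v - 7)*(v - 3)*(v + 3)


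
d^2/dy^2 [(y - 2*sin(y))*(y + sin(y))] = y*sin(y) + 8*sin(y)^2 - 2*cos(y) - 2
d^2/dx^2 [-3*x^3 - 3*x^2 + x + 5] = -18*x - 6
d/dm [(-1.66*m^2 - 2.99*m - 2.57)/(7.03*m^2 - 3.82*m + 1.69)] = (27.3609*m^2 + 30.5234*m - 14.8705)/(49.4209*m^4 - 53.7092*m^3 + 38.3538*m^2 - 12.9116*m + 2.8561)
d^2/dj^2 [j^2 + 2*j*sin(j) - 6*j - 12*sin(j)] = -2*j*sin(j) + 12*sin(j) + 4*cos(j) + 2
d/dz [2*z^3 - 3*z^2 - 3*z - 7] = 6*z^2 - 6*z - 3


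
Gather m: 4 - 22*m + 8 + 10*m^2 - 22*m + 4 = 10*m^2 - 44*m + 16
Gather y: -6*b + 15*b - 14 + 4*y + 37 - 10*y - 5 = 9*b - 6*y + 18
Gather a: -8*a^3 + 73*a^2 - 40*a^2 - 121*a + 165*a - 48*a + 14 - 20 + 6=-8*a^3 + 33*a^2 - 4*a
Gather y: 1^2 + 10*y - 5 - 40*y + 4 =-30*y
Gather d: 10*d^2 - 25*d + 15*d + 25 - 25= 10*d^2 - 10*d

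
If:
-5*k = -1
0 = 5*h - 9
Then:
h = 9/5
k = 1/5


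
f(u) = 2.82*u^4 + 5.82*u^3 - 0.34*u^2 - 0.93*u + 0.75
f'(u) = 11.28*u^3 + 17.46*u^2 - 0.68*u - 0.93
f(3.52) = 680.03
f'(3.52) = 704.98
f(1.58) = 38.96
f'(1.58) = 86.07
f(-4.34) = 523.10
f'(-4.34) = -591.21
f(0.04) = 0.71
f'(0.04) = -0.93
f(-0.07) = 0.81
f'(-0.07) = -0.80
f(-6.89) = 4442.55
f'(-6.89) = -2856.88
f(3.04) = 399.14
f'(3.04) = 475.27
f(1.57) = 38.11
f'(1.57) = 84.69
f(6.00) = 4894.77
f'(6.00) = 3060.03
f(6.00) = 4894.77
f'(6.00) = 3060.03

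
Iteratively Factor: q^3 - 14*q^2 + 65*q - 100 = (q - 5)*(q^2 - 9*q + 20) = (q - 5)^2*(q - 4)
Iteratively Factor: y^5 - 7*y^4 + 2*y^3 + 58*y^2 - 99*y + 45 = (y - 1)*(y^4 - 6*y^3 - 4*y^2 + 54*y - 45) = (y - 5)*(y - 1)*(y^3 - y^2 - 9*y + 9) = (y - 5)*(y - 1)^2*(y^2 - 9) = (y - 5)*(y - 1)^2*(y + 3)*(y - 3)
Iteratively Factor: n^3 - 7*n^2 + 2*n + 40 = (n - 4)*(n^2 - 3*n - 10) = (n - 5)*(n - 4)*(n + 2)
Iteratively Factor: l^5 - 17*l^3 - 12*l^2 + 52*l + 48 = (l + 3)*(l^4 - 3*l^3 - 8*l^2 + 12*l + 16) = (l + 1)*(l + 3)*(l^3 - 4*l^2 - 4*l + 16) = (l + 1)*(l + 2)*(l + 3)*(l^2 - 6*l + 8) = (l - 2)*(l + 1)*(l + 2)*(l + 3)*(l - 4)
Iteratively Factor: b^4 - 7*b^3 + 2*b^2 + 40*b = (b - 5)*(b^3 - 2*b^2 - 8*b) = (b - 5)*(b + 2)*(b^2 - 4*b) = b*(b - 5)*(b + 2)*(b - 4)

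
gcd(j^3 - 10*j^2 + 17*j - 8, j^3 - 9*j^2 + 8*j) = j^2 - 9*j + 8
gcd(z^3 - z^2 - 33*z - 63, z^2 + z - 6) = z + 3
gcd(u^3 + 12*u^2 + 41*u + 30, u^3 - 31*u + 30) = u + 6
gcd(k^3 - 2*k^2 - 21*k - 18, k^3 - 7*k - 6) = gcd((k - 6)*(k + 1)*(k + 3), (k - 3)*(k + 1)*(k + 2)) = k + 1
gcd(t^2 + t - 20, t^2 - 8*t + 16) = t - 4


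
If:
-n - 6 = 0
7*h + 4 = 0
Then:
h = -4/7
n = -6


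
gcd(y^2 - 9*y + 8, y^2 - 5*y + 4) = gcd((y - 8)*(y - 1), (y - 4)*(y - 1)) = y - 1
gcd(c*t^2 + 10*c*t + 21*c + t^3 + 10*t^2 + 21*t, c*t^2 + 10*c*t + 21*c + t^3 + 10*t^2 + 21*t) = c*t^2 + 10*c*t + 21*c + t^3 + 10*t^2 + 21*t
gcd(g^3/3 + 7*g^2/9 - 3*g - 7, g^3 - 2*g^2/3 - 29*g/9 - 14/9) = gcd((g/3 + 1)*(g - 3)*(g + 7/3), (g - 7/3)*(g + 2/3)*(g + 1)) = 1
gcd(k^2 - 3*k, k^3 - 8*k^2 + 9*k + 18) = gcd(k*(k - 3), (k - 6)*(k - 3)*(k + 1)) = k - 3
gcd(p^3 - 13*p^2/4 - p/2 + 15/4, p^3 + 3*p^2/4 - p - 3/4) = p + 1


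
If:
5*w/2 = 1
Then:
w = 2/5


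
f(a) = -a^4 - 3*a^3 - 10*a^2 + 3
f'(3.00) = -249.00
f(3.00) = -249.00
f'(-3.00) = 87.00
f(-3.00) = -87.00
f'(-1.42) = 21.71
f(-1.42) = -12.64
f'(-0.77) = 11.89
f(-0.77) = -1.91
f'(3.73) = -407.40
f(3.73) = -485.38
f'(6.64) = -1700.63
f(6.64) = -3260.05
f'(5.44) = -1019.10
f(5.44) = -1651.68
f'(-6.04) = 673.86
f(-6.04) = -1031.68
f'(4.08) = -503.09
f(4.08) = -644.32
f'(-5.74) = 574.75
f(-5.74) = -844.66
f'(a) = -4*a^3 - 9*a^2 - 20*a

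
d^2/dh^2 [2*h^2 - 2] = 4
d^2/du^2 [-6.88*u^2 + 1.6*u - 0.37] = -13.7600000000000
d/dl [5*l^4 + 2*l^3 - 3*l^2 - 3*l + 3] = 20*l^3 + 6*l^2 - 6*l - 3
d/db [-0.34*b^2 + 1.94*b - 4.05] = 1.94 - 0.68*b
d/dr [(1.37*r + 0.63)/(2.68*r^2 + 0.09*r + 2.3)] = (-3.6716*r^2 - 3.3768*r + 3.0943)/(7.1824*r^4 + 0.4824*r^3 + 12.3361*r^2 + 0.414*r + 5.29)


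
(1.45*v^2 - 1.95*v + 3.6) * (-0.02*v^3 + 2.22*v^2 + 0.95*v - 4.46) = -0.029*v^5 + 3.258*v^4 - 3.0235*v^3 - 0.327499999999999*v^2 + 12.117*v - 16.056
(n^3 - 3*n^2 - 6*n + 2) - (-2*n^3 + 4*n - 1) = 3*n^3 - 3*n^2 - 10*n + 3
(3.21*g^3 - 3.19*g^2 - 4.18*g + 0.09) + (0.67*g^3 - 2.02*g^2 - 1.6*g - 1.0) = 3.88*g^3 - 5.21*g^2 - 5.78*g - 0.91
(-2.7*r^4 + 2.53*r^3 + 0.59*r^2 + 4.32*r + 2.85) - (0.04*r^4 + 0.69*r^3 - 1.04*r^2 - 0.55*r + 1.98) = -2.74*r^4 + 1.84*r^3 + 1.63*r^2 + 4.87*r + 0.87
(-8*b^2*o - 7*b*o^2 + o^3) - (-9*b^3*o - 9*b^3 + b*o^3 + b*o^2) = 9*b^3*o + 9*b^3 - 8*b^2*o - b*o^3 - 8*b*o^2 + o^3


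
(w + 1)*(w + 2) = w^2 + 3*w + 2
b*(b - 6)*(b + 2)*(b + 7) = b^4 + 3*b^3 - 40*b^2 - 84*b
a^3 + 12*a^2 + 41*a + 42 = (a + 2)*(a + 3)*(a + 7)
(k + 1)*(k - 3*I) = k^2 + k - 3*I*k - 3*I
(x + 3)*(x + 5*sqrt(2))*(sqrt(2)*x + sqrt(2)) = sqrt(2)*x^3 + 4*sqrt(2)*x^2 + 10*x^2 + 3*sqrt(2)*x + 40*x + 30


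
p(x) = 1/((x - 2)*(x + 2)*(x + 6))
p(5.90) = 0.00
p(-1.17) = -0.08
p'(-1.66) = 0.54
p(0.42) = -0.04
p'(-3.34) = 0.03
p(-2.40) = 0.16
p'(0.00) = 0.01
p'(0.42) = -0.00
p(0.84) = -0.04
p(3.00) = 0.02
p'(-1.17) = 0.09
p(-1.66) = -0.19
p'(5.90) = -0.00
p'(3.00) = -0.03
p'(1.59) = -0.18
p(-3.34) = 0.05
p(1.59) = -0.09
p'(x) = -1/((x - 2)*(x + 2)*(x + 6)^2) - 1/((x - 2)*(x + 2)^2*(x + 6)) - 1/((x - 2)^2*(x + 2)*(x + 6)) = (-(x - 2)*(x + 2) - (x - 2)*(x + 6) - (x + 2)*(x + 6))/((x - 2)^2*(x + 2)^2*(x + 6)^2)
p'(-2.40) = 0.39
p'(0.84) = -0.02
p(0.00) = -0.04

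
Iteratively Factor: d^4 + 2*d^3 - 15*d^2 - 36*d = (d + 3)*(d^3 - d^2 - 12*d) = d*(d + 3)*(d^2 - d - 12) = d*(d + 3)^2*(d - 4)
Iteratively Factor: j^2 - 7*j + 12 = (j - 3)*(j - 4)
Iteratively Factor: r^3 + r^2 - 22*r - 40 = (r + 2)*(r^2 - r - 20) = (r + 2)*(r + 4)*(r - 5)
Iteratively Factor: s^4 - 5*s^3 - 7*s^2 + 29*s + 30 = (s + 1)*(s^3 - 6*s^2 - s + 30) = (s - 5)*(s + 1)*(s^2 - s - 6) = (s - 5)*(s - 3)*(s + 1)*(s + 2)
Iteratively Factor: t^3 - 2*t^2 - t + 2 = (t - 1)*(t^2 - t - 2) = (t - 2)*(t - 1)*(t + 1)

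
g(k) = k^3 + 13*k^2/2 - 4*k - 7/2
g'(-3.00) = -16.00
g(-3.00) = 40.00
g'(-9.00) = 122.00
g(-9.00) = -170.00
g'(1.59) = 24.25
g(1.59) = 10.59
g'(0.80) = 8.32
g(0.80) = -2.03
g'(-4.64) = 0.27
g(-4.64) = 55.11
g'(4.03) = 97.11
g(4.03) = 151.40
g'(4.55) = 117.26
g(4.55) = 207.06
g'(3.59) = 81.33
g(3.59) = 112.18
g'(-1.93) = -17.92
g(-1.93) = 21.24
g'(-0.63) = -11.00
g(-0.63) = 1.35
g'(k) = 3*k^2 + 13*k - 4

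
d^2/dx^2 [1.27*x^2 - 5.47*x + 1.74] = 2.54000000000000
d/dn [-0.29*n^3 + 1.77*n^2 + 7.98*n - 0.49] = -0.87*n^2 + 3.54*n + 7.98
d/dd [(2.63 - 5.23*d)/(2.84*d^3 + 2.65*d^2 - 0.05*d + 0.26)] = (29.7064*d^3 - 8.5481*d^2 - 13.939*d - 1.2283)/(8.0656*d^6 + 15.052*d^5 + 6.7385*d^4 + 1.2118*d^3 + 1.3805*d^2 - 0.026*d + 0.0676)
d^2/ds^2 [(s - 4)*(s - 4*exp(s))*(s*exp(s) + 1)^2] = 4*s^4*exp(2*s) - 36*s^3*exp(3*s) + 2*s^3*exp(s) + 72*s^2*exp(3*s) - 68*s^2*exp(2*s) + 4*s^2*exp(s) + 168*s*exp(3*s) + 40*s*exp(2*s) - 24*s*exp(s) + 32*exp(3*s) + 112*exp(2*s) - 8*exp(s) + 2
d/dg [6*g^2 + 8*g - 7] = 12*g + 8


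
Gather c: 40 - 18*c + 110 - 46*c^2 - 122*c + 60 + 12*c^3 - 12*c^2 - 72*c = 12*c^3 - 58*c^2 - 212*c + 210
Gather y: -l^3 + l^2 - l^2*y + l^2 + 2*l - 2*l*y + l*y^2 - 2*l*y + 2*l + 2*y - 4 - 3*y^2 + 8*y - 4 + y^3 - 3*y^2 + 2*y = -l^3 + 2*l^2 + 4*l + y^3 + y^2*(l - 6) + y*(-l^2 - 4*l + 12) - 8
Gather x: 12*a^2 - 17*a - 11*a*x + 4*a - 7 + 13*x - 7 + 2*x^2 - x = 12*a^2 - 13*a + 2*x^2 + x*(12 - 11*a) - 14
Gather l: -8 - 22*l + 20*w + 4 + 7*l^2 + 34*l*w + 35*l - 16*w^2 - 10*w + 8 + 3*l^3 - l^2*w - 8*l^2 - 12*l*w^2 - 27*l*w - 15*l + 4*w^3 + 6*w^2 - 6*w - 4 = 3*l^3 + l^2*(-w - 1) + l*(-12*w^2 + 7*w - 2) + 4*w^3 - 10*w^2 + 4*w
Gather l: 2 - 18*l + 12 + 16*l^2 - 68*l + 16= 16*l^2 - 86*l + 30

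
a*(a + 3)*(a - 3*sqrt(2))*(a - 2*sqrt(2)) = a^4 - 5*sqrt(2)*a^3 + 3*a^3 - 15*sqrt(2)*a^2 + 12*a^2 + 36*a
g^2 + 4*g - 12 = (g - 2)*(g + 6)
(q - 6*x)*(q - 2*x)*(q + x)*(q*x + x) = q^4*x - 7*q^3*x^2 + q^3*x + 4*q^2*x^3 - 7*q^2*x^2 + 12*q*x^4 + 4*q*x^3 + 12*x^4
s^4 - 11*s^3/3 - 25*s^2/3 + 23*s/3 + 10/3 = (s - 5)*(s - 1)*(s + 1/3)*(s + 2)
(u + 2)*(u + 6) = u^2 + 8*u + 12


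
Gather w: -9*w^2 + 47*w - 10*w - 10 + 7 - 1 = -9*w^2 + 37*w - 4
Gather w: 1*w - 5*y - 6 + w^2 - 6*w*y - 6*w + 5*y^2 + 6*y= w^2 + w*(-6*y - 5) + 5*y^2 + y - 6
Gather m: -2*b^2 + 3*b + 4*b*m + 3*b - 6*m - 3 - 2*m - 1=-2*b^2 + 6*b + m*(4*b - 8) - 4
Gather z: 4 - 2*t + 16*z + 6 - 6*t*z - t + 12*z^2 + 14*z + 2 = -3*t + 12*z^2 + z*(30 - 6*t) + 12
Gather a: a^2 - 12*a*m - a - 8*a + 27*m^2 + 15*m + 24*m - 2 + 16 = a^2 + a*(-12*m - 9) + 27*m^2 + 39*m + 14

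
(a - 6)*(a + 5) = a^2 - a - 30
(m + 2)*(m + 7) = m^2 + 9*m + 14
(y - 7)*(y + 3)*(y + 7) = y^3 + 3*y^2 - 49*y - 147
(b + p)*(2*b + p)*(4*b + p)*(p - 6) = 8*b^3*p - 48*b^3 + 14*b^2*p^2 - 84*b^2*p + 7*b*p^3 - 42*b*p^2 + p^4 - 6*p^3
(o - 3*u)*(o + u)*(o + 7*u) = o^3 + 5*o^2*u - 17*o*u^2 - 21*u^3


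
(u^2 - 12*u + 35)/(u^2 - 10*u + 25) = (u - 7)/(u - 5)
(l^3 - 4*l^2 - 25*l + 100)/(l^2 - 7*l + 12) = (l^2 - 25)/(l - 3)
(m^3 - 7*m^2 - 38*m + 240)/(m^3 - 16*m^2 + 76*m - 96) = (m^2 + m - 30)/(m^2 - 8*m + 12)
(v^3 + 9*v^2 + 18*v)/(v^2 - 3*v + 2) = v*(v^2 + 9*v + 18)/(v^2 - 3*v + 2)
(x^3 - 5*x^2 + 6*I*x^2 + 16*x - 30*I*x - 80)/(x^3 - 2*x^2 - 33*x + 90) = (x^2 + 6*I*x + 16)/(x^2 + 3*x - 18)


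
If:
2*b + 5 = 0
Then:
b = -5/2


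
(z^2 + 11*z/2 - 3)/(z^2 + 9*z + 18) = (z - 1/2)/(z + 3)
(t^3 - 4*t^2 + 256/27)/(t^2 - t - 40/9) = (9*t^2 - 12*t - 32)/(3*(3*t + 5))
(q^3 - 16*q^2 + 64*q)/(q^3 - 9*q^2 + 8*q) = (q - 8)/(q - 1)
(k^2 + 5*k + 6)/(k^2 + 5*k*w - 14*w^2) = (k^2 + 5*k + 6)/(k^2 + 5*k*w - 14*w^2)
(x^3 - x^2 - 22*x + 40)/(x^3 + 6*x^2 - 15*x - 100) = (x - 2)/(x + 5)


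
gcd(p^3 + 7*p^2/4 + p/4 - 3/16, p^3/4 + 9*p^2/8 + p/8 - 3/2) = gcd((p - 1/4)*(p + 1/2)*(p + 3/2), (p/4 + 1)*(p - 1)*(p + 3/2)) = p + 3/2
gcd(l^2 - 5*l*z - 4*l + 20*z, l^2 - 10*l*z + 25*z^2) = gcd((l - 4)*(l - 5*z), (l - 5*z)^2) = -l + 5*z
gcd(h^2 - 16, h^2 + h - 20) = h - 4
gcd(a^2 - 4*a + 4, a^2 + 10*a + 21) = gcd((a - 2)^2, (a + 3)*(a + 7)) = 1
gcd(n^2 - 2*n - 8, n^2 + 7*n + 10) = n + 2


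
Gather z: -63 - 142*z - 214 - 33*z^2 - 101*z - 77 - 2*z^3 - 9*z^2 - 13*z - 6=-2*z^3 - 42*z^2 - 256*z - 360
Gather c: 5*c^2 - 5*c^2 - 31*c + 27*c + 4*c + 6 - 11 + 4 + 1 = 0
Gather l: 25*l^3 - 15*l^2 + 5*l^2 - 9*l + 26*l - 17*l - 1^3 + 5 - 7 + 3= 25*l^3 - 10*l^2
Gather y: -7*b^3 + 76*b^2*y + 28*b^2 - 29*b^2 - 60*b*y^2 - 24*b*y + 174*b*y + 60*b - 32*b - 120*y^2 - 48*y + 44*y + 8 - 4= -7*b^3 - b^2 + 28*b + y^2*(-60*b - 120) + y*(76*b^2 + 150*b - 4) + 4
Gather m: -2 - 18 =-20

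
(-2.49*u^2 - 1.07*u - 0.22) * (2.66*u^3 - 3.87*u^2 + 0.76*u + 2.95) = -6.6234*u^5 + 6.7901*u^4 + 1.6633*u^3 - 7.3073*u^2 - 3.3237*u - 0.649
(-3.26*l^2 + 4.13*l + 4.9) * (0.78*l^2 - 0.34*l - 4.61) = -2.5428*l^4 + 4.3298*l^3 + 17.4464*l^2 - 20.7053*l - 22.589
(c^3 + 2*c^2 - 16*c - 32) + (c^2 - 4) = c^3 + 3*c^2 - 16*c - 36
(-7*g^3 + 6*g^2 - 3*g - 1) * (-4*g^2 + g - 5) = 28*g^5 - 31*g^4 + 53*g^3 - 29*g^2 + 14*g + 5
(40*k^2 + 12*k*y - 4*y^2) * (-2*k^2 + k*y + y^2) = -80*k^4 + 16*k^3*y + 60*k^2*y^2 + 8*k*y^3 - 4*y^4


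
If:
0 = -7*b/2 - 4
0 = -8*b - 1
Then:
No Solution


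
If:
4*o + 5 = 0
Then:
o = -5/4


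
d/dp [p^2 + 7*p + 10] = 2*p + 7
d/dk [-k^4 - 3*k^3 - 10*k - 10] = -4*k^3 - 9*k^2 - 10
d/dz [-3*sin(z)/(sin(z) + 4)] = -12*cos(z)/(sin(z) + 4)^2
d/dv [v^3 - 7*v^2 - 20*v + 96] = 3*v^2 - 14*v - 20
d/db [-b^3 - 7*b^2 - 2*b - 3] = -3*b^2 - 14*b - 2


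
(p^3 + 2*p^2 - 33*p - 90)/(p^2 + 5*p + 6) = (p^2 - p - 30)/(p + 2)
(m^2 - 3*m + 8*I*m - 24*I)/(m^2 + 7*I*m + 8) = (m - 3)/(m - I)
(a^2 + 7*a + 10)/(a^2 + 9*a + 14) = (a + 5)/(a + 7)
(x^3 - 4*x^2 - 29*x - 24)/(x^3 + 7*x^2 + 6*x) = (x^2 - 5*x - 24)/(x*(x + 6))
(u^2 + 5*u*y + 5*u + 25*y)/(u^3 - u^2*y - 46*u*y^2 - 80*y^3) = (-u - 5)/(-u^2 + 6*u*y + 16*y^2)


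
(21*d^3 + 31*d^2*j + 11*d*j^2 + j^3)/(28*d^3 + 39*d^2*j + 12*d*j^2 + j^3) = (3*d + j)/(4*d + j)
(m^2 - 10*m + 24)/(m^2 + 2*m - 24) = (m - 6)/(m + 6)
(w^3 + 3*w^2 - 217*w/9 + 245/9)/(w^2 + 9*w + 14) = (w^2 - 4*w + 35/9)/(w + 2)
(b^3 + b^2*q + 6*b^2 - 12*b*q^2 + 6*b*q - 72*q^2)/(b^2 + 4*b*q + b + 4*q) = (b^2 - 3*b*q + 6*b - 18*q)/(b + 1)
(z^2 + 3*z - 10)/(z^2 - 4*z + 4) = (z + 5)/(z - 2)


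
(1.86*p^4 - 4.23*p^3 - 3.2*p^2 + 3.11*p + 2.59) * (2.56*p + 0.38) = 4.7616*p^5 - 10.122*p^4 - 9.7994*p^3 + 6.7456*p^2 + 7.8122*p + 0.9842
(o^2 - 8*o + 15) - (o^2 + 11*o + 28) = -19*o - 13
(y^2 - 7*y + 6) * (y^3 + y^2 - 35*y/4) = y^5 - 6*y^4 - 39*y^3/4 + 269*y^2/4 - 105*y/2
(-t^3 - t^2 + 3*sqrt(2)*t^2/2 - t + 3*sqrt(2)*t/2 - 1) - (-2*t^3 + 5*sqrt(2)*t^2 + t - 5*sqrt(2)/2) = t^3 - 7*sqrt(2)*t^2/2 - t^2 - 2*t + 3*sqrt(2)*t/2 - 1 + 5*sqrt(2)/2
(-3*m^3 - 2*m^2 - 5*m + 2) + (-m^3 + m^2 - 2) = -4*m^3 - m^2 - 5*m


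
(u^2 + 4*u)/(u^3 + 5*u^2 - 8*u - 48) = u/(u^2 + u - 12)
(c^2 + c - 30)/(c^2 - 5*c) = (c + 6)/c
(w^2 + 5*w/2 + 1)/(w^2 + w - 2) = (w + 1/2)/(w - 1)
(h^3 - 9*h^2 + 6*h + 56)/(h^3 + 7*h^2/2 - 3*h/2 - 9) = 2*(h^2 - 11*h + 28)/(2*h^2 + 3*h - 9)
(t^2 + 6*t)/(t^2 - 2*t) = (t + 6)/(t - 2)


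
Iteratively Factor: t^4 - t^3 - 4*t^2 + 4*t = (t)*(t^3 - t^2 - 4*t + 4) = t*(t + 2)*(t^2 - 3*t + 2) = t*(t - 2)*(t + 2)*(t - 1)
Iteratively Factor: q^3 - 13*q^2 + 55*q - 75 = (q - 5)*(q^2 - 8*q + 15) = (q - 5)*(q - 3)*(q - 5)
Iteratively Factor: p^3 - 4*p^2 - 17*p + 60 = (p - 3)*(p^2 - p - 20) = (p - 5)*(p - 3)*(p + 4)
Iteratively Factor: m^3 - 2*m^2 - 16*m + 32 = (m - 4)*(m^2 + 2*m - 8) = (m - 4)*(m + 4)*(m - 2)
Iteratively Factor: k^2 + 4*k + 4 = (k + 2)*(k + 2)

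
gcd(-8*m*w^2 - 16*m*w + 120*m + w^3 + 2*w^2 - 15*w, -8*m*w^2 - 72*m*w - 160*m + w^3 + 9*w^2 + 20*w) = -8*m*w - 40*m + w^2 + 5*w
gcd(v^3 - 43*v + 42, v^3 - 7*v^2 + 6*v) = v^2 - 7*v + 6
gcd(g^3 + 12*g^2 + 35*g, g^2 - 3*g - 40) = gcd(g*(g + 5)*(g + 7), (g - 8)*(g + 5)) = g + 5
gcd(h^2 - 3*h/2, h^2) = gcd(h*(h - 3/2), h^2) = h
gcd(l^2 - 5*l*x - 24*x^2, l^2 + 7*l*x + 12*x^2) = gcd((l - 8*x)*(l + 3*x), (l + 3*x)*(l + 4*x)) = l + 3*x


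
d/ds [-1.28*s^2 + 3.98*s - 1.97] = 3.98 - 2.56*s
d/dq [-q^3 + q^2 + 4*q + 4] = -3*q^2 + 2*q + 4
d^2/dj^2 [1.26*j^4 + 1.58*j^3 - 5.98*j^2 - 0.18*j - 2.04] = 15.12*j^2 + 9.48*j - 11.96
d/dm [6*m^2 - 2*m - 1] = 12*m - 2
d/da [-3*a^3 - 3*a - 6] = -9*a^2 - 3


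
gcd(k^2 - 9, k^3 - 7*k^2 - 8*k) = 1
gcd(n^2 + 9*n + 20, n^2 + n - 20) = n + 5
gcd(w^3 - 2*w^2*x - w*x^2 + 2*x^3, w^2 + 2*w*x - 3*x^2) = -w + x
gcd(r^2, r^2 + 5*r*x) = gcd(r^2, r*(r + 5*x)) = r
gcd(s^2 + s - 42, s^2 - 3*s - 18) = s - 6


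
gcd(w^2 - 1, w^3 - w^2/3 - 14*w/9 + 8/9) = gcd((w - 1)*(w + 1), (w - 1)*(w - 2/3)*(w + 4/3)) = w - 1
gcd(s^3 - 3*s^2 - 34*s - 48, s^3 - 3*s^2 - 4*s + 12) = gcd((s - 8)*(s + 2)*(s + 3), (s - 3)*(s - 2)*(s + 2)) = s + 2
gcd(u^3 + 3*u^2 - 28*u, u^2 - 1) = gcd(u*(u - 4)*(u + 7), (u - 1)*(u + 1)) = 1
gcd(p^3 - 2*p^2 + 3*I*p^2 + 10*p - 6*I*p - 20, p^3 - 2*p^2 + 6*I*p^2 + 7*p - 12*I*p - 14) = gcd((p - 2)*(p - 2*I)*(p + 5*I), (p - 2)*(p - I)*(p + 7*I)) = p - 2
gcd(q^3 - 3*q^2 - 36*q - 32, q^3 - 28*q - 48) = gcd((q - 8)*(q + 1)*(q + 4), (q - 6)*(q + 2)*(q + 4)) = q + 4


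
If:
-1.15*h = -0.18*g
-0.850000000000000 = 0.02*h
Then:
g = -271.53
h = -42.50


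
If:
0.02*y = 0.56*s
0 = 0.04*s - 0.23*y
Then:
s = 0.00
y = 0.00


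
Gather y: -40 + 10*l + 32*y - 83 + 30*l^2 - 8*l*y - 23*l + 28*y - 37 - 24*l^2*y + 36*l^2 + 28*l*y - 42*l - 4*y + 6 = 66*l^2 - 55*l + y*(-24*l^2 + 20*l + 56) - 154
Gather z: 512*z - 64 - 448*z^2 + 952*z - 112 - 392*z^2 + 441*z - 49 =-840*z^2 + 1905*z - 225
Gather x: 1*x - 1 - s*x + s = s + x*(1 - s) - 1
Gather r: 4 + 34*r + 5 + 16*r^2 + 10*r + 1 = 16*r^2 + 44*r + 10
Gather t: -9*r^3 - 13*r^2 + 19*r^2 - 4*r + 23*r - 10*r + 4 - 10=-9*r^3 + 6*r^2 + 9*r - 6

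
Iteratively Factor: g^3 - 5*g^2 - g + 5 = (g - 5)*(g^2 - 1) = (g - 5)*(g + 1)*(g - 1)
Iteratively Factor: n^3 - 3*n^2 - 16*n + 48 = (n - 3)*(n^2 - 16) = (n - 3)*(n + 4)*(n - 4)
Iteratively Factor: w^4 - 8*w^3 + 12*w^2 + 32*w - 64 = (w - 2)*(w^3 - 6*w^2 + 32) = (w - 2)*(w + 2)*(w^2 - 8*w + 16) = (w - 4)*(w - 2)*(w + 2)*(w - 4)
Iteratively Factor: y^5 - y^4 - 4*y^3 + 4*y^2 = (y)*(y^4 - y^3 - 4*y^2 + 4*y) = y*(y + 2)*(y^3 - 3*y^2 + 2*y) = y^2*(y + 2)*(y^2 - 3*y + 2) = y^2*(y - 2)*(y + 2)*(y - 1)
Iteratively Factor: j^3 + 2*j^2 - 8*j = (j)*(j^2 + 2*j - 8) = j*(j - 2)*(j + 4)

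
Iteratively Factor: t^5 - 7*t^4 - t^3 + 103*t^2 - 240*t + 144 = (t - 4)*(t^4 - 3*t^3 - 13*t^2 + 51*t - 36) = (t - 4)*(t - 3)*(t^3 - 13*t + 12) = (t - 4)*(t - 3)^2*(t^2 + 3*t - 4) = (t - 4)*(t - 3)^2*(t - 1)*(t + 4)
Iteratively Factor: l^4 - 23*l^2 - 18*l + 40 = (l - 1)*(l^3 + l^2 - 22*l - 40) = (l - 5)*(l - 1)*(l^2 + 6*l + 8) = (l - 5)*(l - 1)*(l + 4)*(l + 2)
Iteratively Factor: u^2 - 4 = (u + 2)*(u - 2)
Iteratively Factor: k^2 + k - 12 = (k - 3)*(k + 4)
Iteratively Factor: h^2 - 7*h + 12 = (h - 3)*(h - 4)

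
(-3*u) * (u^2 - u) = -3*u^3 + 3*u^2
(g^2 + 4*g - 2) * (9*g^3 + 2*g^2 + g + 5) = 9*g^5 + 38*g^4 - 9*g^3 + 5*g^2 + 18*g - 10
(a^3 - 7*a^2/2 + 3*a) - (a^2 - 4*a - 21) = a^3 - 9*a^2/2 + 7*a + 21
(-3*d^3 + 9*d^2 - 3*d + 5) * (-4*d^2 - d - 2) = 12*d^5 - 33*d^4 + 9*d^3 - 35*d^2 + d - 10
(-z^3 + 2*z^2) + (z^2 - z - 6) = -z^3 + 3*z^2 - z - 6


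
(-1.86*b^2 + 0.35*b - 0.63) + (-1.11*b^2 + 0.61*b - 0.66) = -2.97*b^2 + 0.96*b - 1.29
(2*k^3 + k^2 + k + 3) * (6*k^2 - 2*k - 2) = 12*k^5 + 2*k^4 + 14*k^2 - 8*k - 6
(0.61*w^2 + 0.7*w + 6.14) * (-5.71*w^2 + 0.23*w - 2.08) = -3.4831*w^4 - 3.8567*w^3 - 36.1672*w^2 - 0.0438000000000001*w - 12.7712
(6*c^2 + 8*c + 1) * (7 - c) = -6*c^3 + 34*c^2 + 55*c + 7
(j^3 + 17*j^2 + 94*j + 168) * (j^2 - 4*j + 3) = j^5 + 13*j^4 + 29*j^3 - 157*j^2 - 390*j + 504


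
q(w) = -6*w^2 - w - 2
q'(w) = -12*w - 1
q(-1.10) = -8.16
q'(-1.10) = 12.20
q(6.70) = -278.04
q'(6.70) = -81.40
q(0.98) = -8.74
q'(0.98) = -12.76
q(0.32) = -2.93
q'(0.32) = -4.84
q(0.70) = -5.64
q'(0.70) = -9.40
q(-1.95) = -22.86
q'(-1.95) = 22.40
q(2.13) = -31.35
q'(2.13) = -26.56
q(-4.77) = -133.75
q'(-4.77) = 56.24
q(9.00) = -497.00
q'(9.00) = -109.00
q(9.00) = -497.00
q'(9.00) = -109.00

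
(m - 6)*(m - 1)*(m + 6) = m^3 - m^2 - 36*m + 36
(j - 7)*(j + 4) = j^2 - 3*j - 28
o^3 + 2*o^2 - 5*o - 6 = (o - 2)*(o + 1)*(o + 3)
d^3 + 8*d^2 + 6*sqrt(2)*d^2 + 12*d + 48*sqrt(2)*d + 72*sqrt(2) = (d + 2)*(d + 6)*(d + 6*sqrt(2))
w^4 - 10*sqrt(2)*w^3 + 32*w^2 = w^2*(w - 8*sqrt(2))*(w - 2*sqrt(2))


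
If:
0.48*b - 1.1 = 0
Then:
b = 2.29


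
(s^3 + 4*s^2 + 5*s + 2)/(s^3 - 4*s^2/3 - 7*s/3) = 3*(s^2 + 3*s + 2)/(s*(3*s - 7))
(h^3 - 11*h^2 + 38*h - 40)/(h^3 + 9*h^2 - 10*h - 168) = (h^2 - 7*h + 10)/(h^2 + 13*h + 42)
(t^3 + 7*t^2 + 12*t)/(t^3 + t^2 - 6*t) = (t + 4)/(t - 2)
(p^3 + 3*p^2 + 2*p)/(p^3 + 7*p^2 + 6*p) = (p + 2)/(p + 6)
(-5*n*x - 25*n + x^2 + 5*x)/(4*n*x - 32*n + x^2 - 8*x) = (-5*n*x - 25*n + x^2 + 5*x)/(4*n*x - 32*n + x^2 - 8*x)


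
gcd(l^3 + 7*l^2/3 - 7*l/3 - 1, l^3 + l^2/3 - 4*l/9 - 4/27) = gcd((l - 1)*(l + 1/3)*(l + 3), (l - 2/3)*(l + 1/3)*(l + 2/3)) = l + 1/3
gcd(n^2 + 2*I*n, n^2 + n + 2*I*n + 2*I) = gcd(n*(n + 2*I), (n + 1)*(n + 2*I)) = n + 2*I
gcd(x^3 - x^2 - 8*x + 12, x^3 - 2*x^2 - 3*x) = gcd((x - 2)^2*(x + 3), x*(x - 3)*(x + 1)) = 1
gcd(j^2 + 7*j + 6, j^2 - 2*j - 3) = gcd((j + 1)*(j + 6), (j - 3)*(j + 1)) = j + 1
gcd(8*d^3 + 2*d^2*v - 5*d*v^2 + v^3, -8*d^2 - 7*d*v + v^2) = d + v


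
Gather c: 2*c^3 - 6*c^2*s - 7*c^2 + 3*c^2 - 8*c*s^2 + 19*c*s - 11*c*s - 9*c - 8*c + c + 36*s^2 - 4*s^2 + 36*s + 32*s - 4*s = 2*c^3 + c^2*(-6*s - 4) + c*(-8*s^2 + 8*s - 16) + 32*s^2 + 64*s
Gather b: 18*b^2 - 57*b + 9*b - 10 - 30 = 18*b^2 - 48*b - 40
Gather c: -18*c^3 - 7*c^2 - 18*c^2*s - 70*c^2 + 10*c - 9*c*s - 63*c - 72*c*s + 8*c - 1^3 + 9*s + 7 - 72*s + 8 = -18*c^3 + c^2*(-18*s - 77) + c*(-81*s - 45) - 63*s + 14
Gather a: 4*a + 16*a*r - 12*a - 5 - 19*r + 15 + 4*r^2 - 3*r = a*(16*r - 8) + 4*r^2 - 22*r + 10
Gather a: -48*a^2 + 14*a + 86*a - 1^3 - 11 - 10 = -48*a^2 + 100*a - 22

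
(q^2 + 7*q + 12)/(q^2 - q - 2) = (q^2 + 7*q + 12)/(q^2 - q - 2)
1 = 1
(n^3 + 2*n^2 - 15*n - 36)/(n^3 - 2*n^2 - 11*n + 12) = (n + 3)/(n - 1)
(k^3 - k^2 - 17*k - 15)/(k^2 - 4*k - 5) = k + 3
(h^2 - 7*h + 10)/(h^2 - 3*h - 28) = (-h^2 + 7*h - 10)/(-h^2 + 3*h + 28)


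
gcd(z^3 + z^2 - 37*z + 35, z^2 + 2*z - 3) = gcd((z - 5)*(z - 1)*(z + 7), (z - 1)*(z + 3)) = z - 1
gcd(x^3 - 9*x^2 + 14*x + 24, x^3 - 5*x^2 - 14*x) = 1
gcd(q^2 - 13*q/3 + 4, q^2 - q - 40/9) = 1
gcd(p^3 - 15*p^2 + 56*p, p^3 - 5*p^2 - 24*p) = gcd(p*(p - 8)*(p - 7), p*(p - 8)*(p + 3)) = p^2 - 8*p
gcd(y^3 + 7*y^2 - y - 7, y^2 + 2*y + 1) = y + 1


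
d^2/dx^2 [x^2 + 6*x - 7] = 2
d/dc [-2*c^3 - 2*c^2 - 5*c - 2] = -6*c^2 - 4*c - 5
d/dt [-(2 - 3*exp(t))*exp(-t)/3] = 2*exp(-t)/3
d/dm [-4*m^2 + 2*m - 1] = 2 - 8*m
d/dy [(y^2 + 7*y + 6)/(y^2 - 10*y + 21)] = (-17*y^2 + 30*y + 207)/(y^4 - 20*y^3 + 142*y^2 - 420*y + 441)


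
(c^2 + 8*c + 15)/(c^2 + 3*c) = (c + 5)/c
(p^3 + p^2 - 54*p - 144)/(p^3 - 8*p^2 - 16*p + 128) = (p^2 + 9*p + 18)/(p^2 - 16)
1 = 1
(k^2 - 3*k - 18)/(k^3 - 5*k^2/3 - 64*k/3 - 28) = 3*(k + 3)/(3*k^2 + 13*k + 14)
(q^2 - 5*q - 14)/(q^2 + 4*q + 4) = (q - 7)/(q + 2)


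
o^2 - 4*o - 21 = (o - 7)*(o + 3)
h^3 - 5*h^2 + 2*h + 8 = (h - 4)*(h - 2)*(h + 1)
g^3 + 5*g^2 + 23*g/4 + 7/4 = (g + 1/2)*(g + 1)*(g + 7/2)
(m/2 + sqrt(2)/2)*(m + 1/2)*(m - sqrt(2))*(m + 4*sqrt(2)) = m^4/2 + m^3/4 + 2*sqrt(2)*m^3 - m^2 + sqrt(2)*m^2 - 4*sqrt(2)*m - m/2 - 2*sqrt(2)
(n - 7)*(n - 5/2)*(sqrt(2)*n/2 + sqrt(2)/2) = sqrt(2)*n^3/2 - 17*sqrt(2)*n^2/4 + 4*sqrt(2)*n + 35*sqrt(2)/4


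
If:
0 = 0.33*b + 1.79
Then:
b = -5.42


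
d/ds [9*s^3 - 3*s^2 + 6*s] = 27*s^2 - 6*s + 6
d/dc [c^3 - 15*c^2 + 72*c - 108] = 3*c^2 - 30*c + 72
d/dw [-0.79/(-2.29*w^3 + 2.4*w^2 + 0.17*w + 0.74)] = (-5.4273*w^2 + 3.792*w + 0.1343)/(-2.29*w^3 + 2.4*w^2 + 0.17*w + 0.74)^2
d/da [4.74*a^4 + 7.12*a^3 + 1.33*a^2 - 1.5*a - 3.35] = 18.96*a^3 + 21.36*a^2 + 2.66*a - 1.5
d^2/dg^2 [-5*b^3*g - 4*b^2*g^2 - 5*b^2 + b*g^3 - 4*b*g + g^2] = -8*b^2 + 6*b*g + 2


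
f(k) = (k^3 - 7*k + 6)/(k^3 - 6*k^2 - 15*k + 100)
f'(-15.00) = -0.01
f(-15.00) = 0.74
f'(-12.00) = -0.01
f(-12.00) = 0.71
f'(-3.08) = 0.38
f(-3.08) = -0.03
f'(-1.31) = -0.02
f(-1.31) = 0.12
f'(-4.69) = 0.73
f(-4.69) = 0.99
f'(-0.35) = -0.06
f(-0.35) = 0.08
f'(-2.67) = 0.15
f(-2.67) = 0.07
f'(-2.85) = 0.22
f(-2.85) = 0.04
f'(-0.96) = -0.04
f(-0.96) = 0.11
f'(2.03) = 0.10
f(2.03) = 0.00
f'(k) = (3*k^2 - 7)/(k^3 - 6*k^2 - 15*k + 100) + (-3*k^2 + 12*k + 15)*(k^3 - 7*k + 6)/(k^3 - 6*k^2 - 15*k + 100)^2 = 2*(-3*k^3 - 23*k^2 + 5*k + 61)/(k^5 - 7*k^4 - 29*k^3 + 235*k^2 + 200*k - 2000)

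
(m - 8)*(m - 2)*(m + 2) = m^3 - 8*m^2 - 4*m + 32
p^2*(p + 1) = p^3 + p^2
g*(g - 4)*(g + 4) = g^3 - 16*g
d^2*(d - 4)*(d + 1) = d^4 - 3*d^3 - 4*d^2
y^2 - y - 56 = (y - 8)*(y + 7)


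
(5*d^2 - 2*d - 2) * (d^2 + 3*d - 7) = 5*d^4 + 13*d^3 - 43*d^2 + 8*d + 14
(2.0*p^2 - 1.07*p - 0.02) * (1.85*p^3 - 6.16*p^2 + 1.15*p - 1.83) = 3.7*p^5 - 14.2995*p^4 + 8.8542*p^3 - 4.7673*p^2 + 1.9351*p + 0.0366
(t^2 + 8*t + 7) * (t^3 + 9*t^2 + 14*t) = t^5 + 17*t^4 + 93*t^3 + 175*t^2 + 98*t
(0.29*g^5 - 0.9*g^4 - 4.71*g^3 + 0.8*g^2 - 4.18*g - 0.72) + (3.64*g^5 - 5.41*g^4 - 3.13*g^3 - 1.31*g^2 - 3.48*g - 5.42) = 3.93*g^5 - 6.31*g^4 - 7.84*g^3 - 0.51*g^2 - 7.66*g - 6.14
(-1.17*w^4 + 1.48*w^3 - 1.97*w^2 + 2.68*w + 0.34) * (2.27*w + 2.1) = -2.6559*w^5 + 0.9026*w^4 - 1.3639*w^3 + 1.9466*w^2 + 6.3998*w + 0.714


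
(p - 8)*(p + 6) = p^2 - 2*p - 48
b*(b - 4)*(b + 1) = b^3 - 3*b^2 - 4*b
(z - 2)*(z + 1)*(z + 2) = z^3 + z^2 - 4*z - 4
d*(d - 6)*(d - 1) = d^3 - 7*d^2 + 6*d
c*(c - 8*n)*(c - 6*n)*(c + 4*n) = c^4 - 10*c^3*n - 8*c^2*n^2 + 192*c*n^3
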